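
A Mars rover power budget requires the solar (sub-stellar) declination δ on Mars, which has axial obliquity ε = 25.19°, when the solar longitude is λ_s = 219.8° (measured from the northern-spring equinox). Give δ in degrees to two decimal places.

sin δ = sin ε · sin λ_s = sin 25.19° × sin 219.8° = -0.272444.
δ = arcsin(-0.272444) = -15.81°.

δ = -15.81°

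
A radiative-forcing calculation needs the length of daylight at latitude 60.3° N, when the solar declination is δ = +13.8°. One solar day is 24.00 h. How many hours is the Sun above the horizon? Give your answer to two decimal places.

cos H₀ = −tan φ · tan δ = −tan(+60.3°) × tan(+13.800°) = -0.4306, so H₀ = 2.0160 rad = 115.51°.
Daylight = 2H₀/(2π) × 24.00 h = (2.0160/π) × 24.00 = 15.40 h.

15.40 h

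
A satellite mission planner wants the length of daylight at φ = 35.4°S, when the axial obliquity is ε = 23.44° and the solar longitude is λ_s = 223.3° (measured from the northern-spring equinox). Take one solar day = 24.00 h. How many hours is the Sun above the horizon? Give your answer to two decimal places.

Solar declination: sin δ = sin ε · sin λ_s = sin 23.44° × sin 223.3° = -0.27281, so δ = -15.832°.
cos H₀ = −tan φ · tan δ = −tan(-35.4°) × tan(-15.832°) = -0.2015, so H₀ = 1.7737 rad = 101.63°.
Daylight = 2H₀/(2π) × 24.00 h = (1.7737/π) × 24.00 = 13.55 h.

13.55 h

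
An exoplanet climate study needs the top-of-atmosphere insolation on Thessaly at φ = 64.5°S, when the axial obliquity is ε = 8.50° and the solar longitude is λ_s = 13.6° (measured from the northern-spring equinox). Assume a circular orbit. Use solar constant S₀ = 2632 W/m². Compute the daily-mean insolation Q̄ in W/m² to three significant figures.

Solar declination: sin δ = sin ε · sin λ_s = sin 8.50° × sin 13.6° = 0.03476, so δ = +1.992°.
cos H₀ = −tan(-64.5°) tan(+1.992°) = 0.0729, H₀ = 1.4978 rad.
Bracket: H₀ sin φ sin δ + cos φ cos δ sin H₀ = 1.4978×-0.90259×0.03476 + 0.43051×0.99940×0.99734 = -0.046992 + 0.429107 = 0.382115.
Q̄ = (S₀/π) × [bracket] = (2632/π) × 0.382115 = 320.1 W/m².

Q̄ ≈ 320 W/m²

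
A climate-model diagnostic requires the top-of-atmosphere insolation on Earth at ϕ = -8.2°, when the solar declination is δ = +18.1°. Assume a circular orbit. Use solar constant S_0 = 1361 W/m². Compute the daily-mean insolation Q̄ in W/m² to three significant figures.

Q̄ ≈ 378 W/m²

cos h₀ = −tan(-8.2°) tan(+18.100°) = 0.0471, h₀ = 1.5237 rad.
Bracket: h₀ sin ϕ sin δ + cos ϕ cos δ sin h₀ = 1.5237×-0.14263×0.31068 + 0.98978×0.95052×0.99889 = -0.067519 + 0.939761 = 0.872242.
Q̄ = (S_0/π) × [bracket] = (1361/π) × 0.872242 = 377.9 W/m².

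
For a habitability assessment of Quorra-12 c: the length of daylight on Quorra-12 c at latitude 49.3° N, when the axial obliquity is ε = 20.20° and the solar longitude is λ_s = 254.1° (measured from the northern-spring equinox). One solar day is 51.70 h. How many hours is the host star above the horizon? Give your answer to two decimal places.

Solar declination: sin δ = sin ε · sin λ_s = sin 20.20° × sin 254.1° = -0.33209, so δ = -19.396°.
cos H₀ = −tan φ · tan δ = −tan(+49.3°) × tan(-19.396°) = 0.4093, so H₀ = 1.1491 rad = 65.84°.
Daylight = 2H₀/(2π) × 51.70 h = (1.1491/π) × 51.70 = 18.91 h.

18.91 h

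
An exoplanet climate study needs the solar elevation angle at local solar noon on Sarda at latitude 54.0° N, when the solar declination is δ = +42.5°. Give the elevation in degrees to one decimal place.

78.5°

At local noon the hour angle is zero, so the zenith angle equals |φ − δ| = |+54.0° − (+42.500°)| = 11.500°.
Elevation = 90° − 11.500° = 78.5°.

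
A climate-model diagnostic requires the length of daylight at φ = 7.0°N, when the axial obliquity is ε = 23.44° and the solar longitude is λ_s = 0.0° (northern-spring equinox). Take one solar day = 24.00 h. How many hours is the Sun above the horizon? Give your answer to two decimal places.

12.00 h

Solar declination: sin δ = sin ε · sin λ_s = sin 23.44° × sin 0.0° = 0.00000, so δ = +0.000°.
cos H₀ = −tan φ · tan δ = −tan(+7.0°) × tan(+0.000°) = -0.0000, so H₀ = 1.5708 rad = 90.00°.
Daylight = 2H₀/(2π) × 24.00 h = (1.5708/π) × 24.00 = 12.00 h.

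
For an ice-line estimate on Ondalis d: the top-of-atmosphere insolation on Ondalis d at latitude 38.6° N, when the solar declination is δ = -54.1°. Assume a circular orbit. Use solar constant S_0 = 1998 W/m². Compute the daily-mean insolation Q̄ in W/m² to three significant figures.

cos h₀ = −tan(+38.6°) tan(-54.100°) = 1.1028 ≥ 1 ⇒ polar night, h₀ = 0 and Q̄ = 0.

Q̄ ≈ 0.00 W/m²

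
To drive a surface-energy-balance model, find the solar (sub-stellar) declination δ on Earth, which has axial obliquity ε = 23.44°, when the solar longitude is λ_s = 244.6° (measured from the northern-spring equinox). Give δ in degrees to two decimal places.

δ = -21.06°

sin δ = sin ε · sin λ_s = sin 23.44° × sin 244.6° = -0.359336.
δ = arcsin(-0.359336) = -21.06°.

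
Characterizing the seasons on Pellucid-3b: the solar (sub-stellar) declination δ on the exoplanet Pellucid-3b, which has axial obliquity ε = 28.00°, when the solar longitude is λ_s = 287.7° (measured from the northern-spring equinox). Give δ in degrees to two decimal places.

δ = -26.57°

sin δ = sin ε · sin λ_s = sin 28.00° × sin 287.7° = -0.447247.
δ = arcsin(-0.447247) = -26.57°.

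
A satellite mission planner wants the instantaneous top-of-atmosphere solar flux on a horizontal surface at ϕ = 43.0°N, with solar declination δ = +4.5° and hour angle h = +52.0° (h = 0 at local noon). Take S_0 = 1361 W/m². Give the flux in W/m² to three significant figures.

cos θ_z = sin ϕ sin δ + cos ϕ cos δ cos h = 0.053509 + 0.448878 = 0.502387.
Flux = S_0 · cos θ_z = 1361 × 0.502387 = 683.7 W/m².

684 W/m²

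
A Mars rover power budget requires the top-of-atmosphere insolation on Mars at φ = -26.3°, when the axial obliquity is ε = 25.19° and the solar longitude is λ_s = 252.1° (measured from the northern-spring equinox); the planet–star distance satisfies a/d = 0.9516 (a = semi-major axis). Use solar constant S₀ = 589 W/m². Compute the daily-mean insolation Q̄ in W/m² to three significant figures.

Q̄ ≈ 190 W/m²

Solar declination: sin δ = sin ε · sin λ_s = sin 25.19° × sin 252.1° = -0.40502, so δ = -23.892°.
cos H₀ = −tan(-26.3°) tan(-23.892°) = -0.2189, H₀ = 1.7915 rad.
Bracket: H₀ sin φ sin δ + cos φ cos δ sin H₀ = 1.7915×-0.44307×-0.40502 + 0.89649×0.91431×0.97574 = 0.321489 + 0.799785 = 1.121274.
Inverse-square distance factor (a/d)² = 0.9516² = 0.905543.
Q̄ = (S₀/π) × 0.905543 × [bracket] = (589/π) × 0.905543 × 1.121274 = 190.4 W/m².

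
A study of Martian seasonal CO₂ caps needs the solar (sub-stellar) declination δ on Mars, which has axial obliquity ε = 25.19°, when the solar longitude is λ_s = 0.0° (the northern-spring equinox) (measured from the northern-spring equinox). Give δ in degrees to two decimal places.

sin δ = sin ε · sin λ_s = sin 25.19° × sin 0.0° = 0.000000.
δ = arcsin(0.000000) = +0.00°.

δ = +0.00°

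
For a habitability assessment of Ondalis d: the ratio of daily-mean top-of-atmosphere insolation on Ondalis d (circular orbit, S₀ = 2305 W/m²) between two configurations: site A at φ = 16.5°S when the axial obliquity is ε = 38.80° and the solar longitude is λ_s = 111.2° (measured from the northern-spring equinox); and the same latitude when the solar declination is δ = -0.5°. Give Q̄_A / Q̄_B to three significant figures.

Q̄_A / Q̄_B ≈ 0.556

— Configuration A (φ=-16.5°):
Solar declination: sin δ = sin ε · sin λ_s = sin 38.80° × sin 111.2° = 0.58420, so δ = +35.746°.
cos H₀ = −tan(-16.5°) tan(+35.746°) = 0.2132, H₀ = 1.3559 rad.
Bracket: H₀ sin φ sin δ + cos φ cos δ sin H₀ = 1.3559×-0.28402×0.58420 + 0.95882×0.81161×0.97701 = -0.224977 + 0.760297 = 0.535320.
Q̄ = (S₀/π) × [bracket] = (2305/π) × 0.535320 = 392.77 W/m².
— Configuration B (φ=-16.5°):
cos H₀ = −tan(-16.5°) tan(-0.500°) = -0.0026, H₀ = 1.5734 rad.
Bracket: H₀ sin φ sin δ + cos φ cos δ sin H₀ = 1.5734×-0.28402×-0.00873 + 0.95882×0.99996×1.00000 = 0.003901 + 0.958782 = 0.962683.
Q̄ = (S₀/π) × [bracket] = (2305/π) × 0.962683 = 706.32 W/m².
Ratio Q̄_A / Q̄_B = 392.77 / 706.32 = 0.5561.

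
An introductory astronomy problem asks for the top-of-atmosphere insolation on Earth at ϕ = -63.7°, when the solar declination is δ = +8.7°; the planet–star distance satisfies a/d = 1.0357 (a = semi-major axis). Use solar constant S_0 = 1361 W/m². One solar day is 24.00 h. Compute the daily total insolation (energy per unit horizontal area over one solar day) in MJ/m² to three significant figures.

cos h₀ = −tan(-63.7°) tan(+8.700°) = 0.3096, h₀ = 1.2560 rad.
Bracket: h₀ sin ϕ sin δ + cos ϕ cos δ sin h₀ = 1.2560×-0.89649×0.15126 + 0.44307×0.98849×0.95086 = -0.170317 + 0.416448 = 0.246131.
Inverse-square distance factor (a/d)² = 1.0357² = 1.072674.
Q̄ = (S_0/π) × 1.072674 × [bracket] = (1361/π) × 1.072674 × 0.246131 = 114.38 W/m².
Daily total = Q̄ × 24.00 h × 3600 s/h = 114.38 × 24.00 × 3600 / 10⁶ = 9.882 MJ/m².

9.88 MJ/m²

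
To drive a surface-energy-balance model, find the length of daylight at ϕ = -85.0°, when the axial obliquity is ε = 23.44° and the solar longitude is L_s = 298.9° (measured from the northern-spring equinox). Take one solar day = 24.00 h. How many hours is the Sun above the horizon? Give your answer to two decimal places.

Solar declination: sin δ = sin ε · sin L_s = sin 23.44° × sin 298.9° = -0.34825, so δ = -20.380°.
Sunrise equation: cos h₀ = −tan ϕ · tan δ = -4.2463 ≤ −1, so the Sun never sets (polar day) and h₀ = π.
Daylight = 2h₀/(2π) × 24.00 h = (3.1416/π) × 24.00 = 24.00 h.

24.00 h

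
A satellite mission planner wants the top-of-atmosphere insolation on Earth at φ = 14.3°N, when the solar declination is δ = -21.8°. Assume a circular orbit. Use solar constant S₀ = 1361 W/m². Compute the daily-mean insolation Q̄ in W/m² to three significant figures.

cos H₀ = −tan(+14.3°) tan(-21.800°) = 0.1020, H₀ = 1.4687 rad.
Bracket: H₀ sin φ sin δ + cos φ cos δ sin H₀ = 1.4687×0.24700×-0.37137 + 0.96902×0.92849×0.99479 = -0.134721 + 0.895038 = 0.760317.
Q̄ = (S₀/π) × [bracket] = (1361/π) × 0.760317 = 329.4 W/m².

Q̄ ≈ 329 W/m²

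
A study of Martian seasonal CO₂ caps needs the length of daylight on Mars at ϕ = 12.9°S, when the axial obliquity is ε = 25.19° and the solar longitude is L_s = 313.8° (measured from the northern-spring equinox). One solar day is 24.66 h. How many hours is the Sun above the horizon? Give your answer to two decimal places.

12.91 h

Solar declination: sin δ = sin ε · sin L_s = sin 25.19° × sin 313.8° = -0.30720, so δ = -17.890°.
cos h₀ = −tan ϕ · tan δ = −tan(-12.9°) × tan(-17.890°) = -0.0739, so h₀ = 1.6448 rad = 94.24°.
Daylight = 2h₀/(2π) × 24.66 h = (1.6448/π) × 24.66 = 12.91 h.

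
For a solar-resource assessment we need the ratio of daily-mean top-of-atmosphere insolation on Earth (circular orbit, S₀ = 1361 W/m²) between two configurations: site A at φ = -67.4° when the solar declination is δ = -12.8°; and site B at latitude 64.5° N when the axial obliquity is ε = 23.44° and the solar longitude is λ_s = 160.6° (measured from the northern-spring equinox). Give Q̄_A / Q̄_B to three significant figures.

— Configuration A (φ=-67.4°):
cos H₀ = −tan(-67.4°) tan(-12.800°) = -0.5458, H₀ = 2.1481 rad.
Bracket: H₀ sin φ sin δ + cos φ cos δ sin H₀ = 2.1481×-0.92321×-0.22155 + 0.38430×0.97515×0.83792 = 0.439366 + 0.314011 = 0.753377.
Q̄ = (S₀/π) × [bracket] = (1361/π) × 0.753377 = 326.38 W/m².
— Configuration B (φ=+64.5°):
Solar declination: sin δ = sin ε · sin λ_s = sin 23.44° × sin 160.6° = 0.13213, so δ = +7.593°.
cos H₀ = −tan(+64.5°) tan(+7.593°) = -0.2795, H₀ = 1.8540 rad.
Bracket: H₀ sin φ sin δ + cos φ cos δ sin H₀ = 1.8540×0.90259×0.13213 + 0.43051×0.99123×0.96016 = 0.221107 + 0.409733 = 0.630840.
Q̄ = (S₀/π) × [bracket] = (1361/π) × 0.630840 = 273.29 W/m².
Ratio Q̄_A / Q̄_B = 326.38 / 273.29 = 1.194.

Q̄_A / Q̄_B ≈ 1.19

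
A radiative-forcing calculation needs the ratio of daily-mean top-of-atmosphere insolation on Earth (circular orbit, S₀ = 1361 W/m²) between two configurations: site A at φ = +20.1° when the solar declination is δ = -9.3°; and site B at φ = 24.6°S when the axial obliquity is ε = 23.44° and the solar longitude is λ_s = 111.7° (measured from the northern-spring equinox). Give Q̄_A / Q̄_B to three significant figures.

Q̄_A / Q̄_B ≈ 1.36

— Configuration A (φ=+20.1°):
cos H₀ = −tan(+20.1°) tan(-9.300°) = 0.0599, H₀ = 1.5108 rad.
Bracket: H₀ sin φ sin δ + cos φ cos δ sin H₀ = 1.5108×0.34366×-0.16160 + 0.93909×0.98686×0.99820 = -0.083903 + 0.925082 = 0.841179.
Q̄ = (S₀/π) × [bracket] = (1361/π) × 0.841179 = 364.42 W/m².
— Configuration B (φ=-24.6°):
Solar declination: sin δ = sin ε · sin λ_s = sin 23.44° × sin 111.7° = 0.36960, so δ = +21.691°.
cos H₀ = −tan(-24.6°) tan(+21.691°) = 0.1821, H₀ = 1.3877 rad.
Bracket: H₀ sin φ sin δ + cos φ cos δ sin H₀ = 1.3877×-0.41628×0.36960 + 0.90924×0.92919×0.98328 = -0.213507 + 0.830731 = 0.617224.
Q̄ = (S₀/π) × [bracket] = (1361/π) × 0.617224 = 267.39 W/m².
Ratio Q̄_A / Q̄_B = 364.42 / 267.39 = 1.363.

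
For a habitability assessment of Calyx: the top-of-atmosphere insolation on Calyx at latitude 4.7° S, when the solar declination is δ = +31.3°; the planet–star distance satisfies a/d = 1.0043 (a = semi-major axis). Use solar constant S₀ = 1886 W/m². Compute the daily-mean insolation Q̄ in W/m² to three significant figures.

cos H₀ = −tan(-4.7°) tan(+31.300°) = 0.0500, H₀ = 1.5208 rad.
Bracket: H₀ sin φ sin δ + cos φ cos δ sin H₀ = 1.5208×-0.08194×0.51952 + 0.99664×0.85446×0.99875 = -0.064740 + 0.850525 = 0.785785.
Inverse-square distance factor (a/d)² = 1.0043² = 1.008618.
Q̄ = (S₀/π) × 1.008618 × [bracket] = (1886/π) × 1.008618 × 0.785785 = 475.8 W/m².

Q̄ ≈ 476 W/m²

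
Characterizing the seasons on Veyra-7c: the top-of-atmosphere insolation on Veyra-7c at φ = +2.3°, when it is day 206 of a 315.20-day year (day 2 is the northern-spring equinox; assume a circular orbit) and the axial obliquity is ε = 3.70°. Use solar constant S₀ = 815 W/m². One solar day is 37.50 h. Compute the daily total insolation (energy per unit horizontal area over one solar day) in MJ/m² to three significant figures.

34.8 MJ/m²

Solar longitude: λ_s = 360° × (206 − 2)/315.20 = 232.995°.
sin δ = sin 3.70° × sin 232.995° = -0.05153, so δ = -2.954°.
cos H₀ = −tan(+2.3°) tan(-2.954°) = 0.0021, H₀ = 1.5687 rad.
Bracket: H₀ sin φ sin δ + cos φ cos δ sin H₀ = 1.5687×0.04013×-0.05153 + 0.99919×0.99867×1.00000 = -0.003244 + 0.997861 = 0.994617.
Q̄ = (S₀/π) × [bracket] = (815/π) × 0.994617 = 258.03 W/m².
Daily total = Q̄ × 37.50 h × 3600 s/h = 258.03 × 37.50 × 3600 / 10⁶ = 34.83 MJ/m².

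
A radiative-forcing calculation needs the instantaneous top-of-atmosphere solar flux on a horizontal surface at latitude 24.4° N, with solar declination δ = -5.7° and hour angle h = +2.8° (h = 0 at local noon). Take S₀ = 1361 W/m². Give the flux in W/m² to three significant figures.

1.18e+03 W/m²

cos θ_z = sin φ sin δ + cos φ cos δ cos h = -0.041029 + 0.905099 = 0.864070.
Flux = S₀ · cos θ_z = 1361 × 0.864070 = 1176 W/m².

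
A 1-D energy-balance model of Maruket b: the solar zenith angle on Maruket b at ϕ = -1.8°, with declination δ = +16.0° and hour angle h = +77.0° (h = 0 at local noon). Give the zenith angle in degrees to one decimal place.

θ_z = 78.0°

cos θ_z = sin ϕ sin δ + cos ϕ cos δ cos h = -0.008658 + 0.216130 = 0.207472.
θ_z = arccos(0.207472) = 78.0°.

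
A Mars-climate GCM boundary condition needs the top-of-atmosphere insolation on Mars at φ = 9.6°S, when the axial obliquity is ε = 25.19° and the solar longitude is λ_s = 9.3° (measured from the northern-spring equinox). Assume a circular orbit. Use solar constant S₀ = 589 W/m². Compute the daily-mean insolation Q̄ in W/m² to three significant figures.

Solar declination: sin δ = sin ε · sin λ_s = sin 25.19° × sin 9.3° = 0.06878, so δ = +3.944°.
cos H₀ = −tan(-9.6°) tan(+3.944°) = 0.0117, H₀ = 1.5591 rad.
Bracket: H₀ sin φ sin δ + cos φ cos δ sin H₀ = 1.5591×-0.16677×0.06878 + 0.98600×0.99763×0.99993 = -0.017884 + 0.983594 = 0.965710.
Q̄ = (S₀/π) × [bracket] = (589/π) × 0.965710 = 181.1 W/m².

Q̄ ≈ 181 W/m²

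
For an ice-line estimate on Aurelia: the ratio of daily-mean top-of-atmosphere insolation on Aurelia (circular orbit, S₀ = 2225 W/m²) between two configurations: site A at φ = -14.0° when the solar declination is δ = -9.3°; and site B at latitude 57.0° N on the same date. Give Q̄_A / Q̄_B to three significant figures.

— Configuration A (φ=-14.0°):
cos H₀ = −tan(-14.0°) tan(-9.300°) = -0.0408, H₀ = 1.6116 rad.
Bracket: H₀ sin φ sin δ + cos φ cos δ sin H₀ = 1.6116×-0.24192×-0.16160 + 0.97030×0.98686×0.99917 = 0.063004 + 0.956755 = 1.019759.
Q̄ = (S₀/π) × [bracket] = (2225/π) × 1.019759 = 722.23 W/m².
— Configuration B (φ=+57.0°):
cos H₀ = −tan(+57.0°) tan(-9.300°) = 0.2522, H₀ = 1.3159 rad.
Bracket: H₀ sin φ sin δ + cos φ cos δ sin H₀ = 1.3159×0.83867×-0.16160 + 0.54464×0.98686×0.96768 = -0.178343 + 0.520112 = 0.341769.
Q̄ = (S₀/π) × [bracket] = (2225/π) × 0.341769 = 242.05 W/m².
Ratio Q̄_A / Q̄_B = 722.23 / 242.05 = 2.984.

Q̄_A / Q̄_B ≈ 2.98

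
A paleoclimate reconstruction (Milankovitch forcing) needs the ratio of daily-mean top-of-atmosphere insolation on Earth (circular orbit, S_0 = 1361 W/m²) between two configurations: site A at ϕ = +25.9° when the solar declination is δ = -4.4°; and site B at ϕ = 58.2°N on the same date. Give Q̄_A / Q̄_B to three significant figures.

— Configuration A (ϕ=+25.9°):
cos h₀ = −tan(+25.9°) tan(-4.400°) = 0.0374, h₀ = 1.5334 rad.
Bracket: h₀ sin ϕ sin δ + cos ϕ cos δ sin h₀ = 1.5334×0.43680×-0.07672 + 0.89956×0.99705×0.99930 = -0.051386 + 0.896278 = 0.844892.
Q̄ = (S_0/π) × [bracket] = (1361/π) × 0.844892 = 366.02 W/m².
— Configuration B (ϕ=+58.2°):
cos h₀ = −tan(+58.2°) tan(-4.400°) = 0.1241, h₀ = 1.4464 rad.
Bracket: h₀ sin ϕ sin δ + cos ϕ cos δ sin h₀ = 1.4464×0.84989×-0.07672 + 0.52696×0.99705×0.99227 = -0.094310 + 0.521344 = 0.427034.
Q̄ = (S_0/π) × [bracket] = (1361/π) × 0.427034 = 185.00 W/m².
Ratio Q̄_A / Q̄_B = 366.02 / 185.00 = 1.978.

Q̄_A / Q̄_B ≈ 1.98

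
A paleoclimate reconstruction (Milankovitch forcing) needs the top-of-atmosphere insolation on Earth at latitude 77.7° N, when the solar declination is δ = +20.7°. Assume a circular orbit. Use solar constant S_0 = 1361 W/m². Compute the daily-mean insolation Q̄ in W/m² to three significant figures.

cos h₀ = −tan(+77.7°) tan(+20.700°) = -1.7331 ≤ −1 ⇒ polar day, h₀ = π.
Bracket: h₀ sin ϕ sin δ + cos ϕ cos δ sin h₀ = 3.1416×0.97705×0.35347 + 0.21303×0.93544×0.00000 = 1.084976 + 0.000000 = 1.084976.
Q̄ = (S_0/π) × [bracket] = (1361/π) × 1.084976 = 470.0 W/m².

Q̄ ≈ 470 W/m²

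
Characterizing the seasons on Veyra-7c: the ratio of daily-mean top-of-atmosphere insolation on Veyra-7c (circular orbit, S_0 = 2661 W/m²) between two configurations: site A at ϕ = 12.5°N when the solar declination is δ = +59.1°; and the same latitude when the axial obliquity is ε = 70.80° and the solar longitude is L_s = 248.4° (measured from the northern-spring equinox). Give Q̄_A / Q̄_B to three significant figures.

Q̄_A / Q̄_B ≈ 3.98

— Configuration A (ϕ=+12.5°):
cos h₀ = −tan(+12.5°) tan(+59.100°) = -0.3704, h₀ = 1.9503 rad.
Bracket: h₀ sin ϕ sin δ + cos ϕ cos δ sin h₀ = 1.9503×0.21644×0.85806 + 0.97630×0.51354×0.92886 = 0.362207 + 0.465702 = 0.827909.
Q̄ = (S_0/π) × [bracket] = (2661/π) × 0.827909 = 701.26 W/m².
— Configuration B (ϕ=+12.5°):
Solar declination: sin δ = sin ε · sin L_s = sin 70.80° × sin 248.4° = -0.87806, so δ = -61.409°.
cos h₀ = −tan(+12.5°) tan(-61.409°) = 0.4068, h₀ = 1.1519 rad.
Bracket: h₀ sin ϕ sin δ + cos ϕ cos δ sin h₀ = 1.1519×0.21644×-0.87806 + 0.97630×0.47855×0.91353 = -0.218915 + 0.426809 = 0.207894.
Q̄ = (S_0/π) × [bracket] = (2661/π) × 0.207894 = 176.09 W/m².
Ratio Q̄_A / Q̄_B = 701.26 / 176.09 = 3.982.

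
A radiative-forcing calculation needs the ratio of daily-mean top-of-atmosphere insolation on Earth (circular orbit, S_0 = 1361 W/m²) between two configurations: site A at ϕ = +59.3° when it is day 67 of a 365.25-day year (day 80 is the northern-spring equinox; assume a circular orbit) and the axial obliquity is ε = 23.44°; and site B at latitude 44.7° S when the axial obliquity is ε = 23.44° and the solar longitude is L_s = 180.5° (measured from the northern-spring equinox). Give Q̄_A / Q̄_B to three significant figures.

— Configuration A (ϕ=+59.3°):
Solar longitude: L_s = 360° × (67 − 80)/365.25 = -12.813°, i.e. -12.813° + 360° = 347.187°.
sin δ = sin 23.44° × sin 347.187° = -0.08822, so δ = -5.061°.
cos h₀ = −tan(+59.3°) tan(-5.061°) = 0.1492, h₀ = 1.4211 rad.
Bracket: h₀ sin ϕ sin δ + cos ϕ cos δ sin h₀ = 1.4211×0.85985×-0.08822 + 0.51054×0.99610×0.98881 = -0.107799 + 0.502858 = 0.395059.
Q̄ = (S_0/π) × [bracket] = (1361/π) × 0.395059 = 171.15 W/m².
— Configuration B (ϕ=-44.7°):
Solar declination: sin δ = sin ε · sin L_s = sin 23.44° × sin 180.5° = -0.00347, so δ = -0.199°.
cos h₀ = −tan(-44.7°) tan(-0.199°) = -0.0034, h₀ = 1.5742 rad.
Bracket: h₀ sin ϕ sin δ + cos ϕ cos δ sin h₀ = 1.5742×-0.70339×-0.00347 + 0.71080×0.99999×0.99999 = 0.003842 + 0.710786 = 0.714628.
Q̄ = (S_0/π) × [bracket] = (1361/π) × 0.714628 = 309.59 W/m².
Ratio Q̄_A / Q̄_B = 171.15 / 309.59 = 0.5528.

Q̄_A / Q̄_B ≈ 0.553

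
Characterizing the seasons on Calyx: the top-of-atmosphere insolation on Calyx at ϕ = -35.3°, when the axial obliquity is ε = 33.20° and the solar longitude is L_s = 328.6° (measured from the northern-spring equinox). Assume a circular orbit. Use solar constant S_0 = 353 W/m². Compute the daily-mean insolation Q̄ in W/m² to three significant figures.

Q̄ ≈ 119 W/m²

Solar declination: sin δ = sin ε · sin L_s = sin 33.20° × sin 328.6° = -0.28529, so δ = -16.576°.
cos h₀ = −tan(-35.3°) tan(-16.576°) = -0.2108, h₀ = 1.7831 rad.
Bracket: h₀ sin ϕ sin δ + cos ϕ cos δ sin h₀ = 1.7831×-0.57786×-0.28529 + 0.81614×0.95844×0.97754 = 0.293958 + 0.764653 = 1.058611.
Q̄ = (S_0/π) × [bracket] = (353/π) × 1.058611 = 118.9 W/m².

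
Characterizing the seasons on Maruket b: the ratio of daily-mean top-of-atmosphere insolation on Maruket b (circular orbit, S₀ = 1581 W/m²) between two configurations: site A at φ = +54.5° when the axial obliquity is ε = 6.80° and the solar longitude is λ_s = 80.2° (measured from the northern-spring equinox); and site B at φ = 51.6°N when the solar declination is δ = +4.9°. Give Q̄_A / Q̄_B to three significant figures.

— Configuration A (φ=+54.5°):
Solar declination: sin δ = sin ε · sin λ_s = sin 6.80° × sin 80.2° = 0.11668, so δ = +6.700°.
cos H₀ = −tan(+54.5°) tan(+6.700°) = -0.1647, H₀ = 1.7362 rad.
Bracket: H₀ sin φ sin δ + cos φ cos δ sin H₀ = 1.7362×0.81412×0.11668 + 0.58070×0.99317×0.98634 = 0.164924 + 0.568856 = 0.733780.
Q̄ = (S₀/π) × [bracket] = (1581/π) × 0.733780 = 369.27 W/m².
— Configuration B (φ=+51.6°):
cos H₀ = −tan(+51.6°) tan(+4.900°) = -0.1082, H₀ = 1.6792 rad.
Bracket: H₀ sin φ sin δ + cos φ cos δ sin H₀ = 1.6792×0.78369×0.08542 + 0.62115×0.99635×0.99413 = 0.112410 + 0.615250 = 0.727660.
Q̄ = (S₀/π) × [bracket] = (1581/π) × 0.727660 = 366.19 W/m².
Ratio Q̄_A / Q̄_B = 369.27 / 366.19 = 1.008.

Q̄_A / Q̄_B ≈ 1.01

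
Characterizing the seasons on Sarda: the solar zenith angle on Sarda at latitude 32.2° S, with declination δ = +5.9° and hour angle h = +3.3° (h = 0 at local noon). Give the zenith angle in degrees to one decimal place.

cos θ_z = sin ϕ sin δ + cos ϕ cos δ cos h = -0.054776 + 0.840315 = 0.785539.
θ_z = arccos(0.785539) = 38.2°.

θ_z = 38.2°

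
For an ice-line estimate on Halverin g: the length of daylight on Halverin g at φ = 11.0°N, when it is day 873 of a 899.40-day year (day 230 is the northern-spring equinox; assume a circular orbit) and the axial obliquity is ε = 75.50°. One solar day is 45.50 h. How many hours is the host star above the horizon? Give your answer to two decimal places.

14.14 h

Solar longitude: λ_s = 360° × (873 − 230)/899.40 = 257.372°.
sin δ = sin 75.50° × sin 257.372° = -0.94473, so δ = -70.861°.
cos H₀ = −tan φ · tan δ = −tan(+11.0°) × tan(-70.861°) = 0.5601, so H₀ = 0.9763 rad = 55.94°.
Daylight = 2H₀/(2π) × 45.50 h = (0.9763/π) × 45.50 = 14.14 h.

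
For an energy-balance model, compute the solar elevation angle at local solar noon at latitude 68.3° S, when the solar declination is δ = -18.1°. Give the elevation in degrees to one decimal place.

39.8°

At local noon the hour angle is zero, so the zenith angle equals |φ − δ| = |-68.3° − (-18.100°)| = 50.200°.
Elevation = 90° − 50.200° = 39.8°.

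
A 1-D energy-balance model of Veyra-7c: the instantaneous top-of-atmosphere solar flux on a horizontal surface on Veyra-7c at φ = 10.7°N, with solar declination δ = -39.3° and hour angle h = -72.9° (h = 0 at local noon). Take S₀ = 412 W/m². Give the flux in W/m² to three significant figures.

43.7 W/m²

cos θ_z = sin φ sin δ + cos φ cos δ cos h = -0.117598 + 0.223584 = 0.105986.
Flux = S₀ · cos θ_z = 412 × 0.105986 = 43.67 W/m².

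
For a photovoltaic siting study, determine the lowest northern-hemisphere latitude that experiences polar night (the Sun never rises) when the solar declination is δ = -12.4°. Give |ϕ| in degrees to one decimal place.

|ϕ| = 77.6°

Polar night requires cos h₀ = −tan ϕ tan δ ≥ 1, i.e. tan ϕ tan δ ≤ −1.
The boundary is |tan ϕ| · |tan δ| = 1, so |ϕ| = 90° − |δ| = 90° − 12.4° = 77.6° in the northern hemisphere.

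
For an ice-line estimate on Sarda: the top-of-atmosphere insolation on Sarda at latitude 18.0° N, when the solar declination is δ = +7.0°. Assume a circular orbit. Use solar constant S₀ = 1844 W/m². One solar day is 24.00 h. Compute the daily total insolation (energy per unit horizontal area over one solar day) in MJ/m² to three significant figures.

cos H₀ = −tan(+18.0°) tan(+7.000°) = -0.0399, H₀ = 1.6107 rad.
Bracket: H₀ sin φ sin δ + cos φ cos δ sin H₀ = 1.6107×0.30902×0.12187 + 0.95106×0.99255×0.99920 = 0.060659 + 0.943219 = 1.003878.
Q̄ = (S₀/π) × [bracket] = (1844/π) × 1.003878 = 589.24 W/m².
Daily total = Q̄ × 24.00 h × 3600 s/h = 589.24 × 24.00 × 3600 / 10⁶ = 50.91 MJ/m².

50.9 MJ/m²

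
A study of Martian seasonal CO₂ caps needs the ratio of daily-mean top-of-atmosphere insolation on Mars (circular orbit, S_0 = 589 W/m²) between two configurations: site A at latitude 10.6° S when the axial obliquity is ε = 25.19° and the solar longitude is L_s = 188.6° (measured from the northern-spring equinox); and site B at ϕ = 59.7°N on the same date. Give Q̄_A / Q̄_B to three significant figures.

— Configuration A (ϕ=-10.6°):
Solar declination: sin δ = sin ε · sin L_s = sin 25.19° × sin 188.6° = -0.06365, so δ = -3.649°.
cos h₀ = −tan(-10.6°) tan(-3.649°) = -0.0119, h₀ = 1.5827 rad.
Bracket: h₀ sin ϕ sin δ + cos ϕ cos δ sin h₀ = 1.5827×-0.18395×-0.06365 + 0.98294×0.99797×0.99993 = 0.018531 + 0.980876 = 0.999407.
Q̄ = (S_0/π) × [bracket] = (589/π) × 0.999407 = 187.37 W/m².
— Configuration B (ϕ=+59.7°):
cos h₀ = −tan(+59.7°) tan(-3.649°) = 0.1091, h₀ = 1.4614 rad.
Bracket: h₀ sin ϕ sin δ + cos ϕ cos δ sin h₀ = 1.4614×0.86340×-0.06365 + 0.50453×0.99797×0.99403 = -0.080312 + 0.500500 = 0.420188.
Q̄ = (S_0/π) × [bracket] = (589/π) × 0.420188 = 78.779 W/m².
Ratio Q̄_A / Q̄_B = 187.37 / 78.779 = 2.378.

Q̄_A / Q̄_B ≈ 2.38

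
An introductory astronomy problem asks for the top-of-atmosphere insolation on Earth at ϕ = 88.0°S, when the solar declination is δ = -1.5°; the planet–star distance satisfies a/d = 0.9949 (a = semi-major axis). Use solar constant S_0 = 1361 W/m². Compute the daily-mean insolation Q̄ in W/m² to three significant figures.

Q̄ ≈ 37.0 W/m²

cos h₀ = −tan(-88.0°) tan(-1.500°) = -0.7499, h₀ = 2.4187 rad.
Bracket: h₀ sin ϕ sin δ + cos ϕ cos δ sin h₀ = 2.4187×-0.99939×-0.02618 + 0.03490×0.99966×0.66159 = 0.063283 + 0.023082 = 0.086365.
Inverse-square distance factor (a/d)² = 0.9949² = 0.989826.
Q̄ = (S_0/π) × 0.989826 × [bracket] = (1361/π) × 0.989826 × 0.086365 = 37.03 W/m².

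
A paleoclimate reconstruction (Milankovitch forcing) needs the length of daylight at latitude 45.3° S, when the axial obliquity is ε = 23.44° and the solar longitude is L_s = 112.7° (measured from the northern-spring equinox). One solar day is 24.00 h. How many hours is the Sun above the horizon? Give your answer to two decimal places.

Solar declination: sin δ = sin ε · sin L_s = sin 23.44° × sin 112.7° = 0.36698, so δ = +21.529°.
cos h₀ = −tan ϕ · tan δ = −tan(-45.3°) × tan(+21.529°) = 0.3987, so h₀ = 1.1607 rad = 66.51°.
Daylight = 2h₀/(2π) × 24.00 h = (1.1607/π) × 24.00 = 8.87 h.

8.87 h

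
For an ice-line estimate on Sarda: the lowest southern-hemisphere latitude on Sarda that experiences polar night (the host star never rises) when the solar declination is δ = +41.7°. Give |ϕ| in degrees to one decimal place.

|ϕ| = 48.3°

Polar night requires cos h₀ = −tan ϕ tan δ ≥ 1, i.e. tan ϕ tan δ ≤ −1.
The boundary is |tan ϕ| · |tan δ| = 1, so |ϕ| = 90° − |δ| = 90° − 41.7° = 48.3° in the southern hemisphere.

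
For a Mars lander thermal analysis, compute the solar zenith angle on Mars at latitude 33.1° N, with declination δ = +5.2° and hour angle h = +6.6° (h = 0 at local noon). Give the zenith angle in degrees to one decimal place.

θ_z = 28.6°

cos θ_z = sin φ sin δ + cos φ cos δ cos h = 0.049495 + 0.828742 = 0.878237.
θ_z = arccos(0.878237) = 28.6°.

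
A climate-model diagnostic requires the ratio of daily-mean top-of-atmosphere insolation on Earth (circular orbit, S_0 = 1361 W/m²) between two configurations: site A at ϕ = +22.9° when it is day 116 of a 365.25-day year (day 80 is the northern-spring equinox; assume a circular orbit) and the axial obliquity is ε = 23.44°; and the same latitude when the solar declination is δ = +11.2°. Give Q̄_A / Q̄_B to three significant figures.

Q̄_A / Q̄_B ≈ 1.02

— Configuration A (ϕ=+22.9°):
Solar longitude: L_s = 360° × (116 − 80)/365.25 = 35.483°.
sin δ = sin 23.44° × sin 35.483° = 0.23090, so δ = +13.350°.
cos h₀ = −tan(+22.9°) tan(+13.350°) = -0.1002, h₀ = 1.6712 rad.
Bracket: h₀ sin ϕ sin δ + cos ϕ cos δ sin h₀ = 1.6712×0.38912×0.23090 + 0.92119×0.97298×0.99496 = 0.150154 + 0.891782 = 1.041936.
Q̄ = (S_0/π) × [bracket] = (1361/π) × 1.041936 = 451.39 W/m².
— Configuration B (ϕ=+22.9°):
cos h₀ = −tan(+22.9°) tan(+11.200°) = -0.0836, h₀ = 1.6545 rad.
Bracket: h₀ sin ϕ sin δ + cos ϕ cos δ sin h₀ = 1.6545×0.38912×0.19423 + 0.92119×0.98096×0.99650 = 0.125045 + 0.900488 = 1.025533.
Q̄ = (S_0/π) × [bracket] = (1361/π) × 1.025533 = 444.28 W/m².
Ratio Q̄_A / Q̄_B = 451.39 / 444.28 = 1.016.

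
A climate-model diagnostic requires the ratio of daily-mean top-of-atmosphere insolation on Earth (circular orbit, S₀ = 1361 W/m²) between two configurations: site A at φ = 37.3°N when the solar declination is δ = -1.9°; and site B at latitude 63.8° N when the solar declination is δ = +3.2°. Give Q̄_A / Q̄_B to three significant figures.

Q̄_A / Q̄_B ≈ 1.46

— Configuration A (φ=+37.3°):
cos H₀ = −tan(+37.3°) tan(-1.900°) = 0.0253, H₀ = 1.5455 rad.
Bracket: H₀ sin φ sin δ + cos φ cos δ sin H₀ = 1.5455×0.60599×-0.03316 + 0.79547×0.99945×0.99968 = -0.031056 + 0.794778 = 0.763722.
Q̄ = (S₀/π) × [bracket] = (1361/π) × 0.763722 = 330.86 W/m².
— Configuration B (φ=+63.8°):
cos H₀ = −tan(+63.8°) tan(+3.200°) = -0.1136, H₀ = 1.6847 rad.
Bracket: H₀ sin φ sin δ + cos φ cos δ sin H₀ = 1.6847×0.89726×0.05582 + 0.44151×0.99844×0.99352 = 0.084378 + 0.437965 = 0.522343.
Q̄ = (S₀/π) × [bracket] = (1361/π) × 0.522343 = 226.29 W/m².
Ratio Q̄_A / Q̄_B = 330.86 / 226.29 = 1.462.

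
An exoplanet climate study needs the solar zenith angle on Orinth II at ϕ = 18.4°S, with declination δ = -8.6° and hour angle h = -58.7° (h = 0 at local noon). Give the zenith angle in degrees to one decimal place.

cos θ_z = sin ϕ sin δ + cos ϕ cos δ cos h = 0.047201 + 0.487417 = 0.534618.
θ_z = arccos(0.534618) = 57.7°.

θ_z = 57.7°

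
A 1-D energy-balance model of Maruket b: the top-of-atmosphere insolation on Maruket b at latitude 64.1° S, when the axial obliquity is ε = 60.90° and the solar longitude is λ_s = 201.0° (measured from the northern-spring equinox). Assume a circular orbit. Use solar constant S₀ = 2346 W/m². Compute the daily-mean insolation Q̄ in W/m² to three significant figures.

Q̄ ≈ 715 W/m²

Solar declination: sin δ = sin ε · sin λ_s = sin 60.90° × sin 201.0° = -0.31313, so δ = -18.248°.
cos H₀ = −tan(-64.1°) tan(-18.248°) = -0.6790, H₀ = 2.3172 rad.
Bracket: H₀ sin φ sin δ + cos φ cos δ sin H₀ = 2.3172×-0.89956×-0.31313 + 0.43680×0.94971×0.73412 = 0.652707 + 0.304537 = 0.957244.
Q̄ = (S₀/π) × [bracket] = (2346/π) × 0.957244 = 714.8 W/m².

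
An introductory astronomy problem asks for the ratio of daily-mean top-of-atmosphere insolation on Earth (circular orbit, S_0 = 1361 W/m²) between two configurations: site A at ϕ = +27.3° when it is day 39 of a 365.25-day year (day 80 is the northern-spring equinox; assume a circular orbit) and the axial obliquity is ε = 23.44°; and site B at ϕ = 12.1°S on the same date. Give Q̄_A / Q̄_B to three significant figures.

— Configuration A (ϕ=+27.3°):
Solar longitude: L_s = 360° × (39 − 80)/365.25 = -40.411°, i.e. -40.411° + 360° = 319.589°.
sin δ = sin 23.44° × sin 319.589° = -0.25787, so δ = -14.944°.
cos h₀ = −tan(+27.3°) tan(-14.944°) = 0.1378, h₀ = 1.4326 rad.
Bracket: h₀ sin ϕ sin δ + cos ϕ cos δ sin h₀ = 1.4326×0.45865×-0.25787 + 0.88862×0.96618×0.99047 = -0.169437 + 0.850385 = 0.680948.
Q̄ = (S_0/π) × [bracket] = (1361/π) × 0.680948 = 295.00 W/m².
— Configuration B (ϕ=-12.1°):
cos h₀ = −tan(-12.1°) tan(-14.944°) = -0.0572, h₀ = 1.6280 rad.
Bracket: h₀ sin ϕ sin δ + cos ϕ cos δ sin h₀ = 1.6280×-0.20962×-0.25787 + 0.97778×0.96618×0.99836 = 0.088001 + 0.943162 = 1.031163.
Q̄ = (S_0/π) × [bracket] = (1361/π) × 1.031163 = 446.72 W/m².
Ratio Q̄_A / Q̄_B = 295.00 / 446.72 = 0.6604.

Q̄_A / Q̄_B ≈ 0.660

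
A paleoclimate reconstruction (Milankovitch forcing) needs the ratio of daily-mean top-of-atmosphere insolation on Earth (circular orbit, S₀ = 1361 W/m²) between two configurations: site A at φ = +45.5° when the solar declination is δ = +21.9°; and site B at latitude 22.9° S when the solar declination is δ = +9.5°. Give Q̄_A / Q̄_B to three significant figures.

Q̄_A / Q̄_B ≈ 1.39

— Configuration A (φ=+45.5°):
cos H₀ = −tan(+45.5°) tan(+21.900°) = -0.4091, H₀ = 1.9922 rad.
Bracket: H₀ sin φ sin δ + cos φ cos δ sin H₀ = 1.9922×0.71325×0.37299 + 0.70091×0.92784×0.91250 = 0.529995 + 0.593428 = 1.123423.
Q̄ = (S₀/π) × [bracket] = (1361/π) × 1.123423 = 486.69 W/m².
— Configuration B (φ=-22.9°):
cos H₀ = −tan(-22.9°) tan(+9.500°) = 0.0707, H₀ = 1.5000 rad.
Bracket: H₀ sin φ sin δ + cos φ cos δ sin H₀ = 1.5000×-0.38912×0.16505 + 0.92119×0.98629×0.99750 = -0.096336 + 0.906289 = 0.809953.
Q̄ = (S₀/π) × [bracket] = (1361/π) × 0.809953 = 350.89 W/m².
Ratio Q̄_A / Q̄_B = 486.69 / 350.89 = 1.387.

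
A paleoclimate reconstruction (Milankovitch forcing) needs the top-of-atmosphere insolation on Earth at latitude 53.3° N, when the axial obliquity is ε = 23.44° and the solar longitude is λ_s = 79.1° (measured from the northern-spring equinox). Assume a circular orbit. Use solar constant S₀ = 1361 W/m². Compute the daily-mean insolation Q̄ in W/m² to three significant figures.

Q̄ ≈ 491 W/m²

Solar declination: sin δ = sin ε · sin λ_s = sin 23.44° × sin 79.1° = 0.39061, so δ = +22.993°.
cos H₀ = −tan(+53.3°) tan(+22.993°) = -0.5693, H₀ = 2.1764 rad.
Bracket: H₀ sin φ sin δ + cos φ cos δ sin H₀ = 2.1764×0.80178×0.39061 + 0.59763×0.92056×0.82215 = 0.681612 + 0.452309 = 1.133921.
Q̄ = (S₀/π) × [bracket] = (1361/π) × 1.133921 = 491.2 W/m².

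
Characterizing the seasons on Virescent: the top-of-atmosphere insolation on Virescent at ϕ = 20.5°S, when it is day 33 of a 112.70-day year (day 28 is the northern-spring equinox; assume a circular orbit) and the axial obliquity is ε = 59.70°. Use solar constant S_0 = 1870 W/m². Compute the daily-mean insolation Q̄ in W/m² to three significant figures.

Q̄ ≈ 466 W/m²

Solar longitude: L_s = 360° × (33 − 28)/112.70 = 15.972°.
sin δ = sin 59.70° × sin 15.972° = 0.23757, so δ = +13.743°.
cos h₀ = −tan(-20.5°) tan(+13.743°) = 0.0914, h₀ = 1.4792 rad.
Bracket: h₀ sin ϕ sin δ + cos ϕ cos δ sin h₀ = 1.4792×-0.35021×0.23757 + 0.93667×0.97137×0.99581 = -0.123069 + 0.906041 = 0.782972.
Q̄ = (S_0/π) × [bracket] = (1870/π) × 0.782972 = 466.1 W/m².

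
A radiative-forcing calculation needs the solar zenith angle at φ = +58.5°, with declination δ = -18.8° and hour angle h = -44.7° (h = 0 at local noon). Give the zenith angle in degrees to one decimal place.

cos θ_z = sin φ sin δ + cos φ cos δ cos h = -0.274777 + 0.351578 = 0.076801.
θ_z = arccos(0.076801) = 85.6°.

θ_z = 85.6°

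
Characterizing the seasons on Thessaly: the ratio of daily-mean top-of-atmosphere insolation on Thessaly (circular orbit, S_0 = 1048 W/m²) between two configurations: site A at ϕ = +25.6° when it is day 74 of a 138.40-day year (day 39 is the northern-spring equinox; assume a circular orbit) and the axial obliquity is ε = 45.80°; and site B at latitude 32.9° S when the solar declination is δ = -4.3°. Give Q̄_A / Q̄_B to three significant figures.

— Configuration A (ϕ=+25.6°):
Solar longitude: L_s = 360° × (74 − 39)/138.40 = 91.040°.
sin δ = sin 45.80° × sin 91.040° = 0.71679, so δ = +45.790°.
cos h₀ = −tan(+25.6°) tan(+45.790°) = -0.4925, h₀ = 2.0858 rad.
Bracket: h₀ sin ϕ sin δ + cos ϕ cos δ sin h₀ = 2.0858×0.43209×0.71679 + 0.90183×0.69729×0.87030 = 0.646009 + 0.547277 = 1.193286.
Q̄ = (S_0/π) × [bracket] = (1048/π) × 1.193286 = 398.07 W/m².
— Configuration B (ϕ=-32.9°):
cos h₀ = −tan(-32.9°) tan(-4.300°) = -0.0486, h₀ = 1.6195 rad.
Bracket: h₀ sin ϕ sin δ + cos ϕ cos δ sin h₀ = 1.6195×-0.54317×-0.07498 + 0.83962×0.99719×0.99882 = 0.065957 + 0.836273 = 0.902230.
Q̄ = (S_0/π) × [bracket] = (1048/π) × 0.902230 = 300.97 W/m².
Ratio Q̄_A / Q̄_B = 398.07 / 300.97 = 1.323.

Q̄_A / Q̄_B ≈ 1.32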